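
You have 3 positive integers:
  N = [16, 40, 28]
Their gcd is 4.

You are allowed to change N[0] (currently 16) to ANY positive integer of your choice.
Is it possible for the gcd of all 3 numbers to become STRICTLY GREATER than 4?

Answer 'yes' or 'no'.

Current gcd = 4
gcd of all OTHER numbers (without N[0]=16): gcd([40, 28]) = 4
The new gcd after any change is gcd(4, new_value).
This can be at most 4.
Since 4 = old gcd 4, the gcd can only stay the same or decrease.

Answer: no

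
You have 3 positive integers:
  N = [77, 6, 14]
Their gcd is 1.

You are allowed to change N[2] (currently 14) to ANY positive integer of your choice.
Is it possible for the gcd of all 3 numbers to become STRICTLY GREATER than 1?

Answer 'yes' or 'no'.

Answer: no

Derivation:
Current gcd = 1
gcd of all OTHER numbers (without N[2]=14): gcd([77, 6]) = 1
The new gcd after any change is gcd(1, new_value).
This can be at most 1.
Since 1 = old gcd 1, the gcd can only stay the same or decrease.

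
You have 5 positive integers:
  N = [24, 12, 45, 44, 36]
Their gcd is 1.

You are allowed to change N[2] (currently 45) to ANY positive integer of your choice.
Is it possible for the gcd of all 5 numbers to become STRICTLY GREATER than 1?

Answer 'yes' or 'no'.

Current gcd = 1
gcd of all OTHER numbers (without N[2]=45): gcd([24, 12, 44, 36]) = 4
The new gcd after any change is gcd(4, new_value).
This can be at most 4.
Since 4 > old gcd 1, the gcd CAN increase (e.g., set N[2] = 4).

Answer: yes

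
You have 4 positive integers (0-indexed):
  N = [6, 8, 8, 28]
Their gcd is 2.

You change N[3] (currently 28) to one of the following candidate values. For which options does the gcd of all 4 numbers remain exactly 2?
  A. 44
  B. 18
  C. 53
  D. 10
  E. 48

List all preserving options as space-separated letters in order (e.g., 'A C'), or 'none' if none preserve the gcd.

Answer: A B D E

Derivation:
Old gcd = 2; gcd of others (without N[3]) = 2
New gcd for candidate v: gcd(2, v). Preserves old gcd iff gcd(2, v) = 2.
  Option A: v=44, gcd(2,44)=2 -> preserves
  Option B: v=18, gcd(2,18)=2 -> preserves
  Option C: v=53, gcd(2,53)=1 -> changes
  Option D: v=10, gcd(2,10)=2 -> preserves
  Option E: v=48, gcd(2,48)=2 -> preserves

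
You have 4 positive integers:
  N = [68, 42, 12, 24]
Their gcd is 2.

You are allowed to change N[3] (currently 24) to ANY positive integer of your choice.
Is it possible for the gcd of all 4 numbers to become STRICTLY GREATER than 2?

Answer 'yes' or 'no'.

Answer: no

Derivation:
Current gcd = 2
gcd of all OTHER numbers (without N[3]=24): gcd([68, 42, 12]) = 2
The new gcd after any change is gcd(2, new_value).
This can be at most 2.
Since 2 = old gcd 2, the gcd can only stay the same or decrease.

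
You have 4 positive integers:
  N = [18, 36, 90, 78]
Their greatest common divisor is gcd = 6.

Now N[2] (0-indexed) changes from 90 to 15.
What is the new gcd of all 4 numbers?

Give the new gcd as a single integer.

Numbers: [18, 36, 90, 78], gcd = 6
Change: index 2, 90 -> 15
gcd of the OTHER numbers (without index 2): gcd([18, 36, 78]) = 6
New gcd = gcd(g_others, new_val) = gcd(6, 15) = 3

Answer: 3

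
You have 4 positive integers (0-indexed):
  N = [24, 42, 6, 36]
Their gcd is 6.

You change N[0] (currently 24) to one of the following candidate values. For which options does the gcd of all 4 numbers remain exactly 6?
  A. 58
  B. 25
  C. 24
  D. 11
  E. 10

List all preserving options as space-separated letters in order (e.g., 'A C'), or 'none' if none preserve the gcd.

Answer: C

Derivation:
Old gcd = 6; gcd of others (without N[0]) = 6
New gcd for candidate v: gcd(6, v). Preserves old gcd iff gcd(6, v) = 6.
  Option A: v=58, gcd(6,58)=2 -> changes
  Option B: v=25, gcd(6,25)=1 -> changes
  Option C: v=24, gcd(6,24)=6 -> preserves
  Option D: v=11, gcd(6,11)=1 -> changes
  Option E: v=10, gcd(6,10)=2 -> changes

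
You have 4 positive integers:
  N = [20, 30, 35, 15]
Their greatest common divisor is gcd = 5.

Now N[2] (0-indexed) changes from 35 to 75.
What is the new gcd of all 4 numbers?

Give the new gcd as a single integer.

Numbers: [20, 30, 35, 15], gcd = 5
Change: index 2, 35 -> 75
gcd of the OTHER numbers (without index 2): gcd([20, 30, 15]) = 5
New gcd = gcd(g_others, new_val) = gcd(5, 75) = 5

Answer: 5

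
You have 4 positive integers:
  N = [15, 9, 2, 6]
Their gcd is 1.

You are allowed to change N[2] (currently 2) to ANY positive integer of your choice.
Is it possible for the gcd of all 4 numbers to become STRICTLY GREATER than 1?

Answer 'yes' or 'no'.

Current gcd = 1
gcd of all OTHER numbers (without N[2]=2): gcd([15, 9, 6]) = 3
The new gcd after any change is gcd(3, new_value).
This can be at most 3.
Since 3 > old gcd 1, the gcd CAN increase (e.g., set N[2] = 3).

Answer: yes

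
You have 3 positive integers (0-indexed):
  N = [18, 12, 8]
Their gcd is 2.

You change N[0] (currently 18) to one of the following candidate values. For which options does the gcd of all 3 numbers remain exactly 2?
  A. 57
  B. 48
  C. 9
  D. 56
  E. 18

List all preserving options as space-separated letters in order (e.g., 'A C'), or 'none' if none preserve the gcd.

Answer: E

Derivation:
Old gcd = 2; gcd of others (without N[0]) = 4
New gcd for candidate v: gcd(4, v). Preserves old gcd iff gcd(4, v) = 2.
  Option A: v=57, gcd(4,57)=1 -> changes
  Option B: v=48, gcd(4,48)=4 -> changes
  Option C: v=9, gcd(4,9)=1 -> changes
  Option D: v=56, gcd(4,56)=4 -> changes
  Option E: v=18, gcd(4,18)=2 -> preserves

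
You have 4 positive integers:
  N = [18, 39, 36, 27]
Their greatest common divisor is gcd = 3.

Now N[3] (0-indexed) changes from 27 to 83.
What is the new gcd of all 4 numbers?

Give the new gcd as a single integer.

Numbers: [18, 39, 36, 27], gcd = 3
Change: index 3, 27 -> 83
gcd of the OTHER numbers (without index 3): gcd([18, 39, 36]) = 3
New gcd = gcd(g_others, new_val) = gcd(3, 83) = 1

Answer: 1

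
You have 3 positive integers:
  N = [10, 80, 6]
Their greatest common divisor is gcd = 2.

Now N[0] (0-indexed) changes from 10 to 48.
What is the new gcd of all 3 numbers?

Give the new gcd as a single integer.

Answer: 2

Derivation:
Numbers: [10, 80, 6], gcd = 2
Change: index 0, 10 -> 48
gcd of the OTHER numbers (without index 0): gcd([80, 6]) = 2
New gcd = gcd(g_others, new_val) = gcd(2, 48) = 2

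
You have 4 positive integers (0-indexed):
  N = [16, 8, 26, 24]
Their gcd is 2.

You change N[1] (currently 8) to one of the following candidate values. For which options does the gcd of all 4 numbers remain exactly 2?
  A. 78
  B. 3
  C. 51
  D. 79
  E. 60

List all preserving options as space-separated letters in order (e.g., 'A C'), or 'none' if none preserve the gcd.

Answer: A E

Derivation:
Old gcd = 2; gcd of others (without N[1]) = 2
New gcd for candidate v: gcd(2, v). Preserves old gcd iff gcd(2, v) = 2.
  Option A: v=78, gcd(2,78)=2 -> preserves
  Option B: v=3, gcd(2,3)=1 -> changes
  Option C: v=51, gcd(2,51)=1 -> changes
  Option D: v=79, gcd(2,79)=1 -> changes
  Option E: v=60, gcd(2,60)=2 -> preserves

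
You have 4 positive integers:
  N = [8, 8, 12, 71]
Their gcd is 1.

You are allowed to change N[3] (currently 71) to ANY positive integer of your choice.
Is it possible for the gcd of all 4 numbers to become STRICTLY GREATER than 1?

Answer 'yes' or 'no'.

Current gcd = 1
gcd of all OTHER numbers (without N[3]=71): gcd([8, 8, 12]) = 4
The new gcd after any change is gcd(4, new_value).
This can be at most 4.
Since 4 > old gcd 1, the gcd CAN increase (e.g., set N[3] = 4).

Answer: yes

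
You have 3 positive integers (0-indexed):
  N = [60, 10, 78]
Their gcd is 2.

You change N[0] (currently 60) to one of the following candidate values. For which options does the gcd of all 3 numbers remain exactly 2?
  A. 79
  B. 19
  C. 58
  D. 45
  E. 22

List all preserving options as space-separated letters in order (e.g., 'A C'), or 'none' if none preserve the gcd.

Old gcd = 2; gcd of others (without N[0]) = 2
New gcd for candidate v: gcd(2, v). Preserves old gcd iff gcd(2, v) = 2.
  Option A: v=79, gcd(2,79)=1 -> changes
  Option B: v=19, gcd(2,19)=1 -> changes
  Option C: v=58, gcd(2,58)=2 -> preserves
  Option D: v=45, gcd(2,45)=1 -> changes
  Option E: v=22, gcd(2,22)=2 -> preserves

Answer: C E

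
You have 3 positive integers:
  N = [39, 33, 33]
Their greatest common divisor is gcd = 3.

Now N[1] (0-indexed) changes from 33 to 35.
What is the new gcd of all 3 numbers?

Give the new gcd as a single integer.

Numbers: [39, 33, 33], gcd = 3
Change: index 1, 33 -> 35
gcd of the OTHER numbers (without index 1): gcd([39, 33]) = 3
New gcd = gcd(g_others, new_val) = gcd(3, 35) = 1

Answer: 1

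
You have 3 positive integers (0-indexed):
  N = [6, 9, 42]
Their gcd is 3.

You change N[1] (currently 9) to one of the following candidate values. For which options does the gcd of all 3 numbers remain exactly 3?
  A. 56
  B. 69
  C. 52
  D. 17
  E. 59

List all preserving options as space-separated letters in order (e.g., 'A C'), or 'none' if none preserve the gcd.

Old gcd = 3; gcd of others (without N[1]) = 6
New gcd for candidate v: gcd(6, v). Preserves old gcd iff gcd(6, v) = 3.
  Option A: v=56, gcd(6,56)=2 -> changes
  Option B: v=69, gcd(6,69)=3 -> preserves
  Option C: v=52, gcd(6,52)=2 -> changes
  Option D: v=17, gcd(6,17)=1 -> changes
  Option E: v=59, gcd(6,59)=1 -> changes

Answer: B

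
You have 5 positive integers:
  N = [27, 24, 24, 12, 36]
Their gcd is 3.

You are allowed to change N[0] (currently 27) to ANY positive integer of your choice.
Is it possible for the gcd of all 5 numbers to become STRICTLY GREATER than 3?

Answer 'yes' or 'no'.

Answer: yes

Derivation:
Current gcd = 3
gcd of all OTHER numbers (without N[0]=27): gcd([24, 24, 12, 36]) = 12
The new gcd after any change is gcd(12, new_value).
This can be at most 12.
Since 12 > old gcd 3, the gcd CAN increase (e.g., set N[0] = 12).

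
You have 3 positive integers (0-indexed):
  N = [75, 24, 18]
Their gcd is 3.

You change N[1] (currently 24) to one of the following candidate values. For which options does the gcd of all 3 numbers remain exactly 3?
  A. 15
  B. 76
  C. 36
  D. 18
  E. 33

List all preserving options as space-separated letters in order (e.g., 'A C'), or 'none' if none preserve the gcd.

Old gcd = 3; gcd of others (without N[1]) = 3
New gcd for candidate v: gcd(3, v). Preserves old gcd iff gcd(3, v) = 3.
  Option A: v=15, gcd(3,15)=3 -> preserves
  Option B: v=76, gcd(3,76)=1 -> changes
  Option C: v=36, gcd(3,36)=3 -> preserves
  Option D: v=18, gcd(3,18)=3 -> preserves
  Option E: v=33, gcd(3,33)=3 -> preserves

Answer: A C D E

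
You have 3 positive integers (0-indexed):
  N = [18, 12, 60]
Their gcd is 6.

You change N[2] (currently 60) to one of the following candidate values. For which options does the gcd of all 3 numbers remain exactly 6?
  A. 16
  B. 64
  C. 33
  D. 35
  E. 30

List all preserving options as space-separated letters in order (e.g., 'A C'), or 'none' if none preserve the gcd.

Answer: E

Derivation:
Old gcd = 6; gcd of others (without N[2]) = 6
New gcd for candidate v: gcd(6, v). Preserves old gcd iff gcd(6, v) = 6.
  Option A: v=16, gcd(6,16)=2 -> changes
  Option B: v=64, gcd(6,64)=2 -> changes
  Option C: v=33, gcd(6,33)=3 -> changes
  Option D: v=35, gcd(6,35)=1 -> changes
  Option E: v=30, gcd(6,30)=6 -> preserves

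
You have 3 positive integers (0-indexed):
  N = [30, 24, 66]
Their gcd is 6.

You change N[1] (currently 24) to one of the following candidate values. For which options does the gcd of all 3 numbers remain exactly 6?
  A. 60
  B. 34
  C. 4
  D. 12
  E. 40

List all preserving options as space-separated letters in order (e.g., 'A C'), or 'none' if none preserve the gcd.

Old gcd = 6; gcd of others (without N[1]) = 6
New gcd for candidate v: gcd(6, v). Preserves old gcd iff gcd(6, v) = 6.
  Option A: v=60, gcd(6,60)=6 -> preserves
  Option B: v=34, gcd(6,34)=2 -> changes
  Option C: v=4, gcd(6,4)=2 -> changes
  Option D: v=12, gcd(6,12)=6 -> preserves
  Option E: v=40, gcd(6,40)=2 -> changes

Answer: A D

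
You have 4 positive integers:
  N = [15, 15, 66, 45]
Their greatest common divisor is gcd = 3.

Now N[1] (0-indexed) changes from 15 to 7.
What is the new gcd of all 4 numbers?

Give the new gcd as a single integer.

Numbers: [15, 15, 66, 45], gcd = 3
Change: index 1, 15 -> 7
gcd of the OTHER numbers (without index 1): gcd([15, 66, 45]) = 3
New gcd = gcd(g_others, new_val) = gcd(3, 7) = 1

Answer: 1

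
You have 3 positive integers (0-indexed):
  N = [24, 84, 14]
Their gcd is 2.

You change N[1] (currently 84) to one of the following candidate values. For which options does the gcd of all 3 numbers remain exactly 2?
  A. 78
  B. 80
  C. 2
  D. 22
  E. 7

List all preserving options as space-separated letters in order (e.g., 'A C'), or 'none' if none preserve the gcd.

Answer: A B C D

Derivation:
Old gcd = 2; gcd of others (without N[1]) = 2
New gcd for candidate v: gcd(2, v). Preserves old gcd iff gcd(2, v) = 2.
  Option A: v=78, gcd(2,78)=2 -> preserves
  Option B: v=80, gcd(2,80)=2 -> preserves
  Option C: v=2, gcd(2,2)=2 -> preserves
  Option D: v=22, gcd(2,22)=2 -> preserves
  Option E: v=7, gcd(2,7)=1 -> changes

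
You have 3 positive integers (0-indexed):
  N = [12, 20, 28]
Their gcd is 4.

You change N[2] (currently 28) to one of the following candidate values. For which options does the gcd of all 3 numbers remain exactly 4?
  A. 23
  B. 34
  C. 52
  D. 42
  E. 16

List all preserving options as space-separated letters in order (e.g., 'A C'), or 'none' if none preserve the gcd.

Old gcd = 4; gcd of others (without N[2]) = 4
New gcd for candidate v: gcd(4, v). Preserves old gcd iff gcd(4, v) = 4.
  Option A: v=23, gcd(4,23)=1 -> changes
  Option B: v=34, gcd(4,34)=2 -> changes
  Option C: v=52, gcd(4,52)=4 -> preserves
  Option D: v=42, gcd(4,42)=2 -> changes
  Option E: v=16, gcd(4,16)=4 -> preserves

Answer: C E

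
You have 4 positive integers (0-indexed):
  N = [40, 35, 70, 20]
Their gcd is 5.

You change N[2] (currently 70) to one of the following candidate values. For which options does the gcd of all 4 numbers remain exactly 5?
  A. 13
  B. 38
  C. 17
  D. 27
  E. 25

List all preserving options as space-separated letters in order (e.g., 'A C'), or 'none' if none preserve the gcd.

Answer: E

Derivation:
Old gcd = 5; gcd of others (without N[2]) = 5
New gcd for candidate v: gcd(5, v). Preserves old gcd iff gcd(5, v) = 5.
  Option A: v=13, gcd(5,13)=1 -> changes
  Option B: v=38, gcd(5,38)=1 -> changes
  Option C: v=17, gcd(5,17)=1 -> changes
  Option D: v=27, gcd(5,27)=1 -> changes
  Option E: v=25, gcd(5,25)=5 -> preserves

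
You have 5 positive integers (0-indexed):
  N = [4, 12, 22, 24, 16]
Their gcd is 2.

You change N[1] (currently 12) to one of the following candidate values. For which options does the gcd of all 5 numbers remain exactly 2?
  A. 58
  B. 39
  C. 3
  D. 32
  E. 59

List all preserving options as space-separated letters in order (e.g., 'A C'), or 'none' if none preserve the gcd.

Old gcd = 2; gcd of others (without N[1]) = 2
New gcd for candidate v: gcd(2, v). Preserves old gcd iff gcd(2, v) = 2.
  Option A: v=58, gcd(2,58)=2 -> preserves
  Option B: v=39, gcd(2,39)=1 -> changes
  Option C: v=3, gcd(2,3)=1 -> changes
  Option D: v=32, gcd(2,32)=2 -> preserves
  Option E: v=59, gcd(2,59)=1 -> changes

Answer: A D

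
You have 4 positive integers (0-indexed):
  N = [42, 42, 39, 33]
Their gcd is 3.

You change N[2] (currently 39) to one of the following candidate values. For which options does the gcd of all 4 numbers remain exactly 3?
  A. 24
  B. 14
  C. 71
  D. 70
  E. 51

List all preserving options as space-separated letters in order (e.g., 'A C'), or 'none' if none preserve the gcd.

Answer: A E

Derivation:
Old gcd = 3; gcd of others (without N[2]) = 3
New gcd for candidate v: gcd(3, v). Preserves old gcd iff gcd(3, v) = 3.
  Option A: v=24, gcd(3,24)=3 -> preserves
  Option B: v=14, gcd(3,14)=1 -> changes
  Option C: v=71, gcd(3,71)=1 -> changes
  Option D: v=70, gcd(3,70)=1 -> changes
  Option E: v=51, gcd(3,51)=3 -> preserves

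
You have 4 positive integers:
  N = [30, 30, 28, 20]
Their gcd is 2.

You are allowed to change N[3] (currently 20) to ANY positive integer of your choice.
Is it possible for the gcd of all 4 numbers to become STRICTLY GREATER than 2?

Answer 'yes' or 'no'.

Current gcd = 2
gcd of all OTHER numbers (without N[3]=20): gcd([30, 30, 28]) = 2
The new gcd after any change is gcd(2, new_value).
This can be at most 2.
Since 2 = old gcd 2, the gcd can only stay the same or decrease.

Answer: no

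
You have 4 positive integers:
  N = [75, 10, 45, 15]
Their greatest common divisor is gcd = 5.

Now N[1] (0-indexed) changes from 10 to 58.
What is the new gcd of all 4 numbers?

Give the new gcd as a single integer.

Numbers: [75, 10, 45, 15], gcd = 5
Change: index 1, 10 -> 58
gcd of the OTHER numbers (without index 1): gcd([75, 45, 15]) = 15
New gcd = gcd(g_others, new_val) = gcd(15, 58) = 1

Answer: 1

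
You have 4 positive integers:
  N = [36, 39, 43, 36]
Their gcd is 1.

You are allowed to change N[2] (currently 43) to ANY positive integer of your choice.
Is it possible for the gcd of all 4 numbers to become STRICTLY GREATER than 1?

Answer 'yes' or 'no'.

Current gcd = 1
gcd of all OTHER numbers (without N[2]=43): gcd([36, 39, 36]) = 3
The new gcd after any change is gcd(3, new_value).
This can be at most 3.
Since 3 > old gcd 1, the gcd CAN increase (e.g., set N[2] = 3).

Answer: yes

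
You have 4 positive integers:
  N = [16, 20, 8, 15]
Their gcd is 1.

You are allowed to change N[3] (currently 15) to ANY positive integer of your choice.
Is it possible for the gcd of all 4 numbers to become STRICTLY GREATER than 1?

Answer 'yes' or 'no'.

Current gcd = 1
gcd of all OTHER numbers (without N[3]=15): gcd([16, 20, 8]) = 4
The new gcd after any change is gcd(4, new_value).
This can be at most 4.
Since 4 > old gcd 1, the gcd CAN increase (e.g., set N[3] = 4).

Answer: yes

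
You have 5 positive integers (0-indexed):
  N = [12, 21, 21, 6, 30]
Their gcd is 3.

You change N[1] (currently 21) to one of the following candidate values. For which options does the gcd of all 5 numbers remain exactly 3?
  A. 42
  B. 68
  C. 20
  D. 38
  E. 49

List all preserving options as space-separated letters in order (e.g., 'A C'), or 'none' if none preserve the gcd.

Old gcd = 3; gcd of others (without N[1]) = 3
New gcd for candidate v: gcd(3, v). Preserves old gcd iff gcd(3, v) = 3.
  Option A: v=42, gcd(3,42)=3 -> preserves
  Option B: v=68, gcd(3,68)=1 -> changes
  Option C: v=20, gcd(3,20)=1 -> changes
  Option D: v=38, gcd(3,38)=1 -> changes
  Option E: v=49, gcd(3,49)=1 -> changes

Answer: A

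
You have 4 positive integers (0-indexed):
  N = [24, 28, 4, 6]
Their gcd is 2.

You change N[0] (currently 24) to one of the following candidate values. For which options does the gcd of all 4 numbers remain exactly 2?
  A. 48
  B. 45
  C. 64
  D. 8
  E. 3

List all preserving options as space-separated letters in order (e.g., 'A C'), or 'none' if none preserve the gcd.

Answer: A C D

Derivation:
Old gcd = 2; gcd of others (without N[0]) = 2
New gcd for candidate v: gcd(2, v). Preserves old gcd iff gcd(2, v) = 2.
  Option A: v=48, gcd(2,48)=2 -> preserves
  Option B: v=45, gcd(2,45)=1 -> changes
  Option C: v=64, gcd(2,64)=2 -> preserves
  Option D: v=8, gcd(2,8)=2 -> preserves
  Option E: v=3, gcd(2,3)=1 -> changes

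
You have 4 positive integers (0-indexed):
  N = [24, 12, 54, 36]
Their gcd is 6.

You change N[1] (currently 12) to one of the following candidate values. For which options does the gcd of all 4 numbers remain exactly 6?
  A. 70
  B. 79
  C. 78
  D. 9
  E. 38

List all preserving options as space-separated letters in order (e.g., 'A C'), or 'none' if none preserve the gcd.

Answer: C

Derivation:
Old gcd = 6; gcd of others (without N[1]) = 6
New gcd for candidate v: gcd(6, v). Preserves old gcd iff gcd(6, v) = 6.
  Option A: v=70, gcd(6,70)=2 -> changes
  Option B: v=79, gcd(6,79)=1 -> changes
  Option C: v=78, gcd(6,78)=6 -> preserves
  Option D: v=9, gcd(6,9)=3 -> changes
  Option E: v=38, gcd(6,38)=2 -> changes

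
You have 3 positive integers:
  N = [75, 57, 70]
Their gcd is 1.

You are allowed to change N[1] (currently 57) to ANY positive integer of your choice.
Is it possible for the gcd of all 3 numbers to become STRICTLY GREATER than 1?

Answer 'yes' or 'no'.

Current gcd = 1
gcd of all OTHER numbers (without N[1]=57): gcd([75, 70]) = 5
The new gcd after any change is gcd(5, new_value).
This can be at most 5.
Since 5 > old gcd 1, the gcd CAN increase (e.g., set N[1] = 5).

Answer: yes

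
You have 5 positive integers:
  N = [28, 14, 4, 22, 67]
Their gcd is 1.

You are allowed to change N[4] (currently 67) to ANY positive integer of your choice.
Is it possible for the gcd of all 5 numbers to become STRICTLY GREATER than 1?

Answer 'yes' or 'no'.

Answer: yes

Derivation:
Current gcd = 1
gcd of all OTHER numbers (without N[4]=67): gcd([28, 14, 4, 22]) = 2
The new gcd after any change is gcd(2, new_value).
This can be at most 2.
Since 2 > old gcd 1, the gcd CAN increase (e.g., set N[4] = 2).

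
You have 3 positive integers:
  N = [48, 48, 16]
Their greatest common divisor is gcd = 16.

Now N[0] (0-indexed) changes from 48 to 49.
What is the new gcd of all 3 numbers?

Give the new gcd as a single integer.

Numbers: [48, 48, 16], gcd = 16
Change: index 0, 48 -> 49
gcd of the OTHER numbers (without index 0): gcd([48, 16]) = 16
New gcd = gcd(g_others, new_val) = gcd(16, 49) = 1

Answer: 1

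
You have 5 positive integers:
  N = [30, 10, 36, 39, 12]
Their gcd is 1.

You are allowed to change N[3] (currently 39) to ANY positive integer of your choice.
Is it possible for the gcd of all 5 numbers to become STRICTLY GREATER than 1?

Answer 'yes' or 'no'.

Answer: yes

Derivation:
Current gcd = 1
gcd of all OTHER numbers (without N[3]=39): gcd([30, 10, 36, 12]) = 2
The new gcd after any change is gcd(2, new_value).
This can be at most 2.
Since 2 > old gcd 1, the gcd CAN increase (e.g., set N[3] = 2).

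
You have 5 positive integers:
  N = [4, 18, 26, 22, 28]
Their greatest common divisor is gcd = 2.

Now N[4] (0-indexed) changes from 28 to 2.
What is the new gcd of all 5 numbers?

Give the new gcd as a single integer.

Numbers: [4, 18, 26, 22, 28], gcd = 2
Change: index 4, 28 -> 2
gcd of the OTHER numbers (without index 4): gcd([4, 18, 26, 22]) = 2
New gcd = gcd(g_others, new_val) = gcd(2, 2) = 2

Answer: 2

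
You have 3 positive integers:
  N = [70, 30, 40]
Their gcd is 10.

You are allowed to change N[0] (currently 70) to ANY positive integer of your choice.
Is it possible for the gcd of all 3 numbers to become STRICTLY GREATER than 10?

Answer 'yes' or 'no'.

Current gcd = 10
gcd of all OTHER numbers (without N[0]=70): gcd([30, 40]) = 10
The new gcd after any change is gcd(10, new_value).
This can be at most 10.
Since 10 = old gcd 10, the gcd can only stay the same or decrease.

Answer: no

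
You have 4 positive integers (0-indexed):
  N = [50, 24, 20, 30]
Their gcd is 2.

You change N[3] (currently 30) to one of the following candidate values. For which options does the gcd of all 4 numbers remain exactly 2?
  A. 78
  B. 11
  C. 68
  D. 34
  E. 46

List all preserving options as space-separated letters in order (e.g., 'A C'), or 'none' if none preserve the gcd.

Answer: A C D E

Derivation:
Old gcd = 2; gcd of others (without N[3]) = 2
New gcd for candidate v: gcd(2, v). Preserves old gcd iff gcd(2, v) = 2.
  Option A: v=78, gcd(2,78)=2 -> preserves
  Option B: v=11, gcd(2,11)=1 -> changes
  Option C: v=68, gcd(2,68)=2 -> preserves
  Option D: v=34, gcd(2,34)=2 -> preserves
  Option E: v=46, gcd(2,46)=2 -> preserves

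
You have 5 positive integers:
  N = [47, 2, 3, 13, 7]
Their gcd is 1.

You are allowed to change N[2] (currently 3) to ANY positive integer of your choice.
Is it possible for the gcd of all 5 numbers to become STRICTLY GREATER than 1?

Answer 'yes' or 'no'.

Answer: no

Derivation:
Current gcd = 1
gcd of all OTHER numbers (without N[2]=3): gcd([47, 2, 13, 7]) = 1
The new gcd after any change is gcd(1, new_value).
This can be at most 1.
Since 1 = old gcd 1, the gcd can only stay the same or decrease.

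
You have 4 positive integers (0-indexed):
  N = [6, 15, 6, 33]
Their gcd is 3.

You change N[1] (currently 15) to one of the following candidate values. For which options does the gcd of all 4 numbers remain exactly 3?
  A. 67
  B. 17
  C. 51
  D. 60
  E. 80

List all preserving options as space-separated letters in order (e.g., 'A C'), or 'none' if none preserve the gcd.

Answer: C D

Derivation:
Old gcd = 3; gcd of others (without N[1]) = 3
New gcd for candidate v: gcd(3, v). Preserves old gcd iff gcd(3, v) = 3.
  Option A: v=67, gcd(3,67)=1 -> changes
  Option B: v=17, gcd(3,17)=1 -> changes
  Option C: v=51, gcd(3,51)=3 -> preserves
  Option D: v=60, gcd(3,60)=3 -> preserves
  Option E: v=80, gcd(3,80)=1 -> changes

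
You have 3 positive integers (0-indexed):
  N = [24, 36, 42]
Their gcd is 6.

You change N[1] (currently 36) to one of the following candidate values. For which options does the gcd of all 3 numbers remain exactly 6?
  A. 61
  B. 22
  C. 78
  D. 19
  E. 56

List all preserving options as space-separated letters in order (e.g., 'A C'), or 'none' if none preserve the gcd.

Old gcd = 6; gcd of others (without N[1]) = 6
New gcd for candidate v: gcd(6, v). Preserves old gcd iff gcd(6, v) = 6.
  Option A: v=61, gcd(6,61)=1 -> changes
  Option B: v=22, gcd(6,22)=2 -> changes
  Option C: v=78, gcd(6,78)=6 -> preserves
  Option D: v=19, gcd(6,19)=1 -> changes
  Option E: v=56, gcd(6,56)=2 -> changes

Answer: C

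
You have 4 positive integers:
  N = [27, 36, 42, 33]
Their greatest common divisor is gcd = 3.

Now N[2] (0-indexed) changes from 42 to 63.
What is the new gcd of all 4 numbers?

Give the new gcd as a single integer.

Answer: 3

Derivation:
Numbers: [27, 36, 42, 33], gcd = 3
Change: index 2, 42 -> 63
gcd of the OTHER numbers (without index 2): gcd([27, 36, 33]) = 3
New gcd = gcd(g_others, new_val) = gcd(3, 63) = 3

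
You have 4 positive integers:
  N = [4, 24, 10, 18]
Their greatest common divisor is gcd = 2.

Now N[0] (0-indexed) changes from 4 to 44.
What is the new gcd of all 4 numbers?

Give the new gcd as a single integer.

Answer: 2

Derivation:
Numbers: [4, 24, 10, 18], gcd = 2
Change: index 0, 4 -> 44
gcd of the OTHER numbers (without index 0): gcd([24, 10, 18]) = 2
New gcd = gcd(g_others, new_val) = gcd(2, 44) = 2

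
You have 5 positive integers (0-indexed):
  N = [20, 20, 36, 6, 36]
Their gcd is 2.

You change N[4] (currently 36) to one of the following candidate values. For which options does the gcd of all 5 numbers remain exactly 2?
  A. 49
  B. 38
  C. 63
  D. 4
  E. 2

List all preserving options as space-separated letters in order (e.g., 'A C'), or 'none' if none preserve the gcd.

Answer: B D E

Derivation:
Old gcd = 2; gcd of others (without N[4]) = 2
New gcd for candidate v: gcd(2, v). Preserves old gcd iff gcd(2, v) = 2.
  Option A: v=49, gcd(2,49)=1 -> changes
  Option B: v=38, gcd(2,38)=2 -> preserves
  Option C: v=63, gcd(2,63)=1 -> changes
  Option D: v=4, gcd(2,4)=2 -> preserves
  Option E: v=2, gcd(2,2)=2 -> preserves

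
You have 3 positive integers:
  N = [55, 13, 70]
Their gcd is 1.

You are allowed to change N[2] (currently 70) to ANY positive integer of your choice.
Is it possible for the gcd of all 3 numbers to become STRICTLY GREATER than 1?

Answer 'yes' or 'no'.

Answer: no

Derivation:
Current gcd = 1
gcd of all OTHER numbers (without N[2]=70): gcd([55, 13]) = 1
The new gcd after any change is gcd(1, new_value).
This can be at most 1.
Since 1 = old gcd 1, the gcd can only stay the same or decrease.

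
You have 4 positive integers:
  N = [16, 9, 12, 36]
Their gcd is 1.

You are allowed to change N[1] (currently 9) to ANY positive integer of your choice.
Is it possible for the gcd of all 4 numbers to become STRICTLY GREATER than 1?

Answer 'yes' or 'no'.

Current gcd = 1
gcd of all OTHER numbers (without N[1]=9): gcd([16, 12, 36]) = 4
The new gcd after any change is gcd(4, new_value).
This can be at most 4.
Since 4 > old gcd 1, the gcd CAN increase (e.g., set N[1] = 4).

Answer: yes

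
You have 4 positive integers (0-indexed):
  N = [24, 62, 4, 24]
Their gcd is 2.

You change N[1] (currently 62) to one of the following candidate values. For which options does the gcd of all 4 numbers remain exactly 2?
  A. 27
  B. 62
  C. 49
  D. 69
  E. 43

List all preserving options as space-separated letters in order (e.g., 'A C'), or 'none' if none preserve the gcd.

Old gcd = 2; gcd of others (without N[1]) = 4
New gcd for candidate v: gcd(4, v). Preserves old gcd iff gcd(4, v) = 2.
  Option A: v=27, gcd(4,27)=1 -> changes
  Option B: v=62, gcd(4,62)=2 -> preserves
  Option C: v=49, gcd(4,49)=1 -> changes
  Option D: v=69, gcd(4,69)=1 -> changes
  Option E: v=43, gcd(4,43)=1 -> changes

Answer: B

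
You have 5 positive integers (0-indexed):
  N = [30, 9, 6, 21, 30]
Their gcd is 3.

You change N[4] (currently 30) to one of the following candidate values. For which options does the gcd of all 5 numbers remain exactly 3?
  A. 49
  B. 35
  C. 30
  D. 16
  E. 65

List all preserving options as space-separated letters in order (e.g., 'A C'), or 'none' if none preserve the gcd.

Answer: C

Derivation:
Old gcd = 3; gcd of others (without N[4]) = 3
New gcd for candidate v: gcd(3, v). Preserves old gcd iff gcd(3, v) = 3.
  Option A: v=49, gcd(3,49)=1 -> changes
  Option B: v=35, gcd(3,35)=1 -> changes
  Option C: v=30, gcd(3,30)=3 -> preserves
  Option D: v=16, gcd(3,16)=1 -> changes
  Option E: v=65, gcd(3,65)=1 -> changes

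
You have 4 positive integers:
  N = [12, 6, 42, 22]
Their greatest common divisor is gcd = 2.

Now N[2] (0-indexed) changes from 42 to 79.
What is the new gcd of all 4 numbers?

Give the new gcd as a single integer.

Numbers: [12, 6, 42, 22], gcd = 2
Change: index 2, 42 -> 79
gcd of the OTHER numbers (without index 2): gcd([12, 6, 22]) = 2
New gcd = gcd(g_others, new_val) = gcd(2, 79) = 1

Answer: 1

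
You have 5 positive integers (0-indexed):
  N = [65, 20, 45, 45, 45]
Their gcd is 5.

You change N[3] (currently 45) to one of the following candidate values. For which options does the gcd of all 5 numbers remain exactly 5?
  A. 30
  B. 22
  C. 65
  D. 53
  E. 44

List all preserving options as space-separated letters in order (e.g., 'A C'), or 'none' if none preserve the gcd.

Old gcd = 5; gcd of others (without N[3]) = 5
New gcd for candidate v: gcd(5, v). Preserves old gcd iff gcd(5, v) = 5.
  Option A: v=30, gcd(5,30)=5 -> preserves
  Option B: v=22, gcd(5,22)=1 -> changes
  Option C: v=65, gcd(5,65)=5 -> preserves
  Option D: v=53, gcd(5,53)=1 -> changes
  Option E: v=44, gcd(5,44)=1 -> changes

Answer: A C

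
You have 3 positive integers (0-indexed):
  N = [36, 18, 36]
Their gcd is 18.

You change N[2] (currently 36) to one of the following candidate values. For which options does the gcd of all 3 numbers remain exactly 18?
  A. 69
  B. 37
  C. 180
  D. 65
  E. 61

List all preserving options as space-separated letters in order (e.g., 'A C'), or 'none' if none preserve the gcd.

Old gcd = 18; gcd of others (without N[2]) = 18
New gcd for candidate v: gcd(18, v). Preserves old gcd iff gcd(18, v) = 18.
  Option A: v=69, gcd(18,69)=3 -> changes
  Option B: v=37, gcd(18,37)=1 -> changes
  Option C: v=180, gcd(18,180)=18 -> preserves
  Option D: v=65, gcd(18,65)=1 -> changes
  Option E: v=61, gcd(18,61)=1 -> changes

Answer: C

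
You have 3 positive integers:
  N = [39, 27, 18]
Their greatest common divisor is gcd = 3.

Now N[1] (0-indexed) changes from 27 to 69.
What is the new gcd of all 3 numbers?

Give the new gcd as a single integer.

Answer: 3

Derivation:
Numbers: [39, 27, 18], gcd = 3
Change: index 1, 27 -> 69
gcd of the OTHER numbers (without index 1): gcd([39, 18]) = 3
New gcd = gcd(g_others, new_val) = gcd(3, 69) = 3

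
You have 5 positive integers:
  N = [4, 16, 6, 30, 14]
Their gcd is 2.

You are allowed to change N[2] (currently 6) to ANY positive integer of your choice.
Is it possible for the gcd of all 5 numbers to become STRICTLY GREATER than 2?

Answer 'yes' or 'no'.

Current gcd = 2
gcd of all OTHER numbers (without N[2]=6): gcd([4, 16, 30, 14]) = 2
The new gcd after any change is gcd(2, new_value).
This can be at most 2.
Since 2 = old gcd 2, the gcd can only stay the same or decrease.

Answer: no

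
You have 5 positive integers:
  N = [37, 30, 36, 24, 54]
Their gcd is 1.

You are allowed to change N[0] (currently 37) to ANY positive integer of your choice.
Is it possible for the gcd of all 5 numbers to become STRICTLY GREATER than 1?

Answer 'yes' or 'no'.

Current gcd = 1
gcd of all OTHER numbers (without N[0]=37): gcd([30, 36, 24, 54]) = 6
The new gcd after any change is gcd(6, new_value).
This can be at most 6.
Since 6 > old gcd 1, the gcd CAN increase (e.g., set N[0] = 6).

Answer: yes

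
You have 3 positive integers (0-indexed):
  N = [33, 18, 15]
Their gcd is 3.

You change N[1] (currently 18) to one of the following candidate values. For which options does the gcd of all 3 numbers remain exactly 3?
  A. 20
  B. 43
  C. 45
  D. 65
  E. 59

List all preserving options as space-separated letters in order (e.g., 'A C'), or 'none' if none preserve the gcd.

Old gcd = 3; gcd of others (without N[1]) = 3
New gcd for candidate v: gcd(3, v). Preserves old gcd iff gcd(3, v) = 3.
  Option A: v=20, gcd(3,20)=1 -> changes
  Option B: v=43, gcd(3,43)=1 -> changes
  Option C: v=45, gcd(3,45)=3 -> preserves
  Option D: v=65, gcd(3,65)=1 -> changes
  Option E: v=59, gcd(3,59)=1 -> changes

Answer: C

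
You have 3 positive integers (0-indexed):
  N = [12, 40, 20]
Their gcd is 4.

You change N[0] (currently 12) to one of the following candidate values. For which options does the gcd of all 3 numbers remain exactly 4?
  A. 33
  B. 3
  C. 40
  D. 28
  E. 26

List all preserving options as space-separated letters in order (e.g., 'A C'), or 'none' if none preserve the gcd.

Answer: D

Derivation:
Old gcd = 4; gcd of others (without N[0]) = 20
New gcd for candidate v: gcd(20, v). Preserves old gcd iff gcd(20, v) = 4.
  Option A: v=33, gcd(20,33)=1 -> changes
  Option B: v=3, gcd(20,3)=1 -> changes
  Option C: v=40, gcd(20,40)=20 -> changes
  Option D: v=28, gcd(20,28)=4 -> preserves
  Option E: v=26, gcd(20,26)=2 -> changes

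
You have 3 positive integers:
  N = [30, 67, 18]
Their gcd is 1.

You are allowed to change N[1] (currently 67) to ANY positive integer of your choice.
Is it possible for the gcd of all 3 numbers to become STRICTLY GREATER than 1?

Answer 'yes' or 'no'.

Answer: yes

Derivation:
Current gcd = 1
gcd of all OTHER numbers (without N[1]=67): gcd([30, 18]) = 6
The new gcd after any change is gcd(6, new_value).
This can be at most 6.
Since 6 > old gcd 1, the gcd CAN increase (e.g., set N[1] = 6).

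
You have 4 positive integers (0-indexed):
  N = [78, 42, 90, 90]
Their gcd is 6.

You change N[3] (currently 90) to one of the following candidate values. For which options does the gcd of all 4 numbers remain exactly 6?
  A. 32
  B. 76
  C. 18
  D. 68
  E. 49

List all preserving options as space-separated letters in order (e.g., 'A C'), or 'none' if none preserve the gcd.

Old gcd = 6; gcd of others (without N[3]) = 6
New gcd for candidate v: gcd(6, v). Preserves old gcd iff gcd(6, v) = 6.
  Option A: v=32, gcd(6,32)=2 -> changes
  Option B: v=76, gcd(6,76)=2 -> changes
  Option C: v=18, gcd(6,18)=6 -> preserves
  Option D: v=68, gcd(6,68)=2 -> changes
  Option E: v=49, gcd(6,49)=1 -> changes

Answer: C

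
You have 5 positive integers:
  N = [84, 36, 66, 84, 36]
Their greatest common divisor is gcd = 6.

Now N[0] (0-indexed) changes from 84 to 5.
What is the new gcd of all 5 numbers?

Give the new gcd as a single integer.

Numbers: [84, 36, 66, 84, 36], gcd = 6
Change: index 0, 84 -> 5
gcd of the OTHER numbers (without index 0): gcd([36, 66, 84, 36]) = 6
New gcd = gcd(g_others, new_val) = gcd(6, 5) = 1

Answer: 1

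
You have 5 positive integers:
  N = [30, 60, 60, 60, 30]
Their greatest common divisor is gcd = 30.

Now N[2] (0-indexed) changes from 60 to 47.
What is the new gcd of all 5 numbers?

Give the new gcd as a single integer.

Answer: 1

Derivation:
Numbers: [30, 60, 60, 60, 30], gcd = 30
Change: index 2, 60 -> 47
gcd of the OTHER numbers (without index 2): gcd([30, 60, 60, 30]) = 30
New gcd = gcd(g_others, new_val) = gcd(30, 47) = 1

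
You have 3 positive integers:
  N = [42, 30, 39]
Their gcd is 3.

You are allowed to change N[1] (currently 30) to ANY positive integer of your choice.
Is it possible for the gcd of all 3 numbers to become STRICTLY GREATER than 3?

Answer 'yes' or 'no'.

Current gcd = 3
gcd of all OTHER numbers (without N[1]=30): gcd([42, 39]) = 3
The new gcd after any change is gcd(3, new_value).
This can be at most 3.
Since 3 = old gcd 3, the gcd can only stay the same or decrease.

Answer: no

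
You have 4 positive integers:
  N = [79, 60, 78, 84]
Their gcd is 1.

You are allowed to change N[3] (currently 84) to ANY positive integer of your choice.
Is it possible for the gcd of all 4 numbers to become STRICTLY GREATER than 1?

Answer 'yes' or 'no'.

Current gcd = 1
gcd of all OTHER numbers (without N[3]=84): gcd([79, 60, 78]) = 1
The new gcd after any change is gcd(1, new_value).
This can be at most 1.
Since 1 = old gcd 1, the gcd can only stay the same or decrease.

Answer: no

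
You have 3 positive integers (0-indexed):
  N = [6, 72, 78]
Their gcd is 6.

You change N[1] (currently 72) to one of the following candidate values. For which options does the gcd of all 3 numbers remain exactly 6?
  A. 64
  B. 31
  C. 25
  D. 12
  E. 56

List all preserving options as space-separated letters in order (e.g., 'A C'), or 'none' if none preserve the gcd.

Old gcd = 6; gcd of others (without N[1]) = 6
New gcd for candidate v: gcd(6, v). Preserves old gcd iff gcd(6, v) = 6.
  Option A: v=64, gcd(6,64)=2 -> changes
  Option B: v=31, gcd(6,31)=1 -> changes
  Option C: v=25, gcd(6,25)=1 -> changes
  Option D: v=12, gcd(6,12)=6 -> preserves
  Option E: v=56, gcd(6,56)=2 -> changes

Answer: D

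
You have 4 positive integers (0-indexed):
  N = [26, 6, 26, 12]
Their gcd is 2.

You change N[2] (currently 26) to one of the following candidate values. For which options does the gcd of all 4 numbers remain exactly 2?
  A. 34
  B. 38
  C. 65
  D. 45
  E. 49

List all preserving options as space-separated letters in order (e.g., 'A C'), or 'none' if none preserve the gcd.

Answer: A B

Derivation:
Old gcd = 2; gcd of others (without N[2]) = 2
New gcd for candidate v: gcd(2, v). Preserves old gcd iff gcd(2, v) = 2.
  Option A: v=34, gcd(2,34)=2 -> preserves
  Option B: v=38, gcd(2,38)=2 -> preserves
  Option C: v=65, gcd(2,65)=1 -> changes
  Option D: v=45, gcd(2,45)=1 -> changes
  Option E: v=49, gcd(2,49)=1 -> changes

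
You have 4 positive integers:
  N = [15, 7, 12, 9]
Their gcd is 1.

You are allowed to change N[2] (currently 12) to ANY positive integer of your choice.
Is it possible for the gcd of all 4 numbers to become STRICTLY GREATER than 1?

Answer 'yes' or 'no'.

Answer: no

Derivation:
Current gcd = 1
gcd of all OTHER numbers (without N[2]=12): gcd([15, 7, 9]) = 1
The new gcd after any change is gcd(1, new_value).
This can be at most 1.
Since 1 = old gcd 1, the gcd can only stay the same or decrease.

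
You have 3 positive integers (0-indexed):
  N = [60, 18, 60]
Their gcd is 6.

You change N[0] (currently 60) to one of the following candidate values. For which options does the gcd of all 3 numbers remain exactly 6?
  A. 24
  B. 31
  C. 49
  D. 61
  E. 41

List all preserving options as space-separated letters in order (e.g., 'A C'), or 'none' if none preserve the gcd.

Answer: A

Derivation:
Old gcd = 6; gcd of others (without N[0]) = 6
New gcd for candidate v: gcd(6, v). Preserves old gcd iff gcd(6, v) = 6.
  Option A: v=24, gcd(6,24)=6 -> preserves
  Option B: v=31, gcd(6,31)=1 -> changes
  Option C: v=49, gcd(6,49)=1 -> changes
  Option D: v=61, gcd(6,61)=1 -> changes
  Option E: v=41, gcd(6,41)=1 -> changes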